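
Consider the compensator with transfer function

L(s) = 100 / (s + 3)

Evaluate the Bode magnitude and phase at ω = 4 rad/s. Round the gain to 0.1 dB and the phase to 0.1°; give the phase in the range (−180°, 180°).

At s = jω = j4:
pole (s+3): 3 + j4 → |·| = √(3²+4²) = √25 ≈ 5, ∠ = arctan(4/3) ≈ 53.13°
|L| = 100 / 5 ≈ 20
Gain = 20 log₁₀(20) ≈ 26.02 dB
∠L = 0.00° − 53.13° = -53.13°

26.0 dB, -53.1°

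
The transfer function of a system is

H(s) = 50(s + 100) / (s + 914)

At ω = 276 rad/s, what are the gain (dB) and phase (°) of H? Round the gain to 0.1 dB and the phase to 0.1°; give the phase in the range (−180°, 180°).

23.7 dB, 53.3°

At s = jω = j276:
zero (s+100): 100 + j276 → |·| = √(100²+276²) = √86176 ≈ 293.56, ∠ = arctan(276/100) ≈ 70.08°
pole (s+914): 914 + j276 → |·| = √(914²+276²) = √911572 ≈ 954.76, ∠ = arctan(276/914) ≈ 16.80°
|H| = 50 · 293.56 / 954.76 ≈ 15.373
Gain = 20 log₁₀(15.373) ≈ 23.74 dB
∠H = 70.08° − 16.80° = 53.28°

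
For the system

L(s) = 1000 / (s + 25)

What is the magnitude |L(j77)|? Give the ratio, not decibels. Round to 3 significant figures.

12.4

At s = jω = j77:
pole (s+25): 25 + j77 → |·| = √(25²+77²) = √6554 ≈ 80.957, ∠ = arctan(77/25) ≈ 72.01°
|L| = 1000 / 80.957 ≈ 12.352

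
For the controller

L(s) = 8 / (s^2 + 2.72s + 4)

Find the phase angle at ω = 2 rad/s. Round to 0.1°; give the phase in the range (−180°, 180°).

At s = jω = j2:
quadratic: (j2)² + 2.72·j2 + 4 = 0 + j5.44 → |·| ≈ 5.44, ∠ ≈ 90.00°
∠L = 0.00° − 90.00° = -90.00°

-90.0°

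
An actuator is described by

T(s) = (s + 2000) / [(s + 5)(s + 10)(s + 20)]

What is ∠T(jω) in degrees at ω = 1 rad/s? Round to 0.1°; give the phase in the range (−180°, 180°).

At s = jω = j1:
zero (s+2000): 2000 + j1 → |·| = √(2000²+1²) = √4000001 ≈ 2000, ∠ = arctan(1/2000) ≈ 0.03°
pole (s+5): 5 + j1 → |·| = √(5²+1²) = √26 ≈ 5.099, ∠ = arctan(1/5) ≈ 11.31°
pole (s+10): 10 + j1 → |·| = √(10²+1²) = √101 ≈ 10.05, ∠ = arctan(1/10) ≈ 5.71°
pole (s+20): 20 + j1 → |·| = √(20²+1²) = √401 ≈ 20.025, ∠ = arctan(1/20) ≈ 2.86°
∠T = 0.03° − 19.88° = -19.85°

-19.9°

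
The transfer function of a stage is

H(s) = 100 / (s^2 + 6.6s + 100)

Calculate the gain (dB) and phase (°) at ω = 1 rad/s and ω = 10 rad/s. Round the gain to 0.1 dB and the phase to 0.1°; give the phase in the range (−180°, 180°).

ω = 1: 0.1 dB, -3.8°; ω = 10: 3.6 dB, -90.0°

At s = jω = j1:
quadratic: (j1)² + 6.6·j1 + 100 = 99 + j6.6 → |·| ≈ 99.22, ∠ ≈ 3.81°
|H| = 100 / 99.22 ≈ 1.0079
Gain = 20 log₁₀(1.0079) ≈ 0.07 dB
∠H = 0.00° − 3.81° = -3.81°

At s = jω = j10:
quadratic: (j10)² + 6.6·j10 + 100 = 0 + j66 → |·| ≈ 66, ∠ ≈ 90.00°
|H| = 100 / 66 ≈ 1.5152
Gain = 20 log₁₀(1.5152) ≈ 3.61 dB
∠H = 0.00° − 90.00° = -90.00°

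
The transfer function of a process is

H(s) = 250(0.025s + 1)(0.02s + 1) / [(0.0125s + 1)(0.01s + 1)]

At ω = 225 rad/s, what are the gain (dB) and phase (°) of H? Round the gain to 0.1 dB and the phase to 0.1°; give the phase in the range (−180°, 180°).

59.0 dB, 20.9°

At ω = 225 rad/s:
zero (1 + j225·0.025) = 1 + j5.625 → |·| ≈ 5.7132, ∠ ≈ 79.92°
zero (1 + j225·0.02) = 1 + j4.5 → |·| ≈ 4.6098, ∠ ≈ 77.47°
pole (1 + j225·0.0125) = 1 + j2.8125 → |·| ≈ 2.985, ∠ ≈ 70.43°
pole (1 + j225·0.01) = 1 + j2.25 → |·| ≈ 2.4622, ∠ ≈ 66.04°
|H| = 250 · 5.7132 · 4.6098 / (2.985 · 2.4622) ≈ 895.85
Gain = 20 log₁₀(895.85) ≈ 59.04 dB
∠H = (79.92° + 77.47°) − (70.43° + 66.04°) = 20.92°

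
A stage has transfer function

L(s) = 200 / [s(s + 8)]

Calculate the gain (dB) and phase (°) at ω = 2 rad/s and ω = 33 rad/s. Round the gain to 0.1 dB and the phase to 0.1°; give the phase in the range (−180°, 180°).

At s = jω = j2:
pole (s+8): 8 + j2 → |·| = √(8²+2²) = √68 ≈ 8.2462, ∠ = arctan(2/8) ≈ 14.04°
pole at origin: |s| = 2, ∠ = 90.00° (in denominator)
|L| = 200 / 16.492 ≈ 12.127
Gain = 20 log₁₀(12.127) ≈ 21.68 dB
∠L = 0.00° − 104.04° = -104.04°

At s = jω = j33:
pole (s+8): 8 + j33 → |·| = √(8²+33²) = √1153 ≈ 33.956, ∠ = arctan(33/8) ≈ 76.37°
pole at origin: |s| = 33, ∠ = 90.00° (in denominator)
|L| = 200 / 1120.5 ≈ 0.17849
Gain = 20 log₁₀(0.17849) ≈ -14.97 dB
∠L = 0.00° − 166.37° = -166.37°

ω = 2: 21.7 dB, -104.0°; ω = 33: -15.0 dB, -166.4°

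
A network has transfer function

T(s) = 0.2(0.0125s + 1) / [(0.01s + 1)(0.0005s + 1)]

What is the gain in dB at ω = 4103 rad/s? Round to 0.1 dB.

-19.2 dB

At ω = 4103 rad/s:
zero (1 + j4103·0.0125) = 1 + j51.2875 → |·| ≈ 51.297, ∠ ≈ 88.88°
pole (1 + j4103·0.01) = 1 + j41.03 → |·| ≈ 41.042, ∠ ≈ 88.60°
pole (1 + j4103·0.0005) = 1 + j2.0515 → |·| ≈ 2.2822, ∠ ≈ 64.01°
|T| = 0.2 · 51.297 / (41.042 · 2.2822) ≈ 0.10953
Gain = 20 log₁₀(0.10953) ≈ -19.21 dB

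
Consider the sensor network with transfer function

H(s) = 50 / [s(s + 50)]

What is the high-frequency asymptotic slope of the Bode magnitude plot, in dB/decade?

-40 dB/decade

Each pole contributes −20 dB/decade at high frequency; each zero contributes +20 dB/decade.
Net: 0 zero(s) − 2 pole(s) → -40 dB/decade.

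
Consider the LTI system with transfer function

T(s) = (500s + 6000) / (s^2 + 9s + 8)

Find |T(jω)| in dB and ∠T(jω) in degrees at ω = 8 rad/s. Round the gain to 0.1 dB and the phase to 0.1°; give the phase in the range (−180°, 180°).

Substitute s = j8:
Numerator: 500(j8) + 6000 = 6000 + j4000
Denominator: (j8)^2 + 9(j8) + 8 = -56 + j72
|N| = √(6000² + 4000²) ≈ 7211.1, ∠N ≈ 33.69°
|D| = √(56² + 72²) ≈ 91.214, ∠D ≈ 127.87°
|T| = 7211.1 / 91.214 ≈ 79.057
Gain = 20 log₁₀(79.057) ≈ 37.96 dB
∠T = 33.69° − 127.87° = -94.18°

38.0 dB, -94.2°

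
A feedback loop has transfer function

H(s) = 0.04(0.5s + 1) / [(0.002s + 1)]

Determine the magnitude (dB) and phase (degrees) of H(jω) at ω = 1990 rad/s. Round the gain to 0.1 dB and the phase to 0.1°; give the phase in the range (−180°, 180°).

At ω = 1990 rad/s:
zero (1 + j1990·0.5) = 1 + j995 → |·| ≈ 995, ∠ ≈ 89.94°
pole (1 + j1990·0.002) = 1 + j3.98 → |·| ≈ 4.1037, ∠ ≈ 75.90°
|H| = 0.04 · 995 / (4.1037) ≈ 9.6986
Gain = 20 log₁₀(9.6986) ≈ 19.73 dB
∠H = (89.94°) − (75.90°) = 14.04°

19.7 dB, 14.0°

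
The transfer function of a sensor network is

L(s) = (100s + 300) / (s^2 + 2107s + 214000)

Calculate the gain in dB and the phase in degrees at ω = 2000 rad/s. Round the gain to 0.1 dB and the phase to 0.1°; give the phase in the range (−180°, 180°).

-29.0 dB, -42.0°

Substitute s = j2000:
Numerator: 100(j2000) + 300 = 300 + j200000
Denominator: (j2000)^2 + 2107(j2000) + 214000 = -3786000 + j4214000
|N| = √(300² + 200000²) ≈ 2e+05, ∠N ≈ 89.91°
|D| = √(3786000² + 4214000²) ≈ 5.6649e+06, ∠D ≈ 131.94°
|L| = 2e+05 / 5.6649e+06 ≈ 0.035305
Gain = 20 log₁₀(0.035305) ≈ -29.04 dB
∠L = 89.91° − 131.94° = -42.03°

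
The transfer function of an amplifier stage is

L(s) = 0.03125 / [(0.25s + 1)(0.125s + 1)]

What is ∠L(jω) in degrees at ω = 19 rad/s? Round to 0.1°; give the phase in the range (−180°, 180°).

-145.3°

At ω = 19 rad/s:
pole (1 + j19·0.25) = 1 + j4.75 → |·| ≈ 4.8541, ∠ ≈ 78.11°
pole (1 + j19·0.125) = 1 + j2.375 → |·| ≈ 2.5769, ∠ ≈ 67.17°
∠L = (0°) − (78.11° + 67.17°) = -145.28°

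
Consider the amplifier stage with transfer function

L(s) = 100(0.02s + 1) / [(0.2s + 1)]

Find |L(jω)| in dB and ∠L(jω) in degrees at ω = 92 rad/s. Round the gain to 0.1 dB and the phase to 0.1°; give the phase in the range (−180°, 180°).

At ω = 92 rad/s:
zero (1 + j92·0.02) = 1 + j1.84 → |·| ≈ 2.0942, ∠ ≈ 61.48°
pole (1 + j92·0.2) = 1 + j18.4 → |·| ≈ 18.427, ∠ ≈ 86.89°
|L| = 100 · 2.0942 / (18.427) ≈ 11.365
Gain = 20 log₁₀(11.365) ≈ 21.11 dB
∠L = (61.48°) − (86.89°) = -25.41°

21.1 dB, -25.4°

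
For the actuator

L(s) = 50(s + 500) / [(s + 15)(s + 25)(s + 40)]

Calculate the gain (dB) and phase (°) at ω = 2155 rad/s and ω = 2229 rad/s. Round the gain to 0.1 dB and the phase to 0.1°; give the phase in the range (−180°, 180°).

At s = jω = j2155:
zero (s+500): 500 + j2155 → |·| = √(500²+2155²) = √4894025 ≈ 2212.2, ∠ = arctan(2155/500) ≈ 76.94°
pole (s+15): 15 + j2155 → |·| = √(15²+2155²) = √4644250 ≈ 2155.1, ∠ = arctan(2155/15) ≈ 89.60°
pole (s+25): 25 + j2155 → |·| = √(25²+2155²) = √4644650 ≈ 2155.1, ∠ = arctan(2155/25) ≈ 89.34°
pole (s+40): 40 + j2155 → |·| = √(40²+2155²) = √4645625 ≈ 2155.4, ∠ = arctan(2155/40) ≈ 88.94°
|L| = 50 · 2212.2 / 1.0011e+10 ≈ 1.1049e-05
Gain = 20 log₁₀(1.1049e-05) ≈ -99.13 dB
∠L = 76.94° − 267.88° = -190.94° ≡ 169.06° (principal value)

At s = jω = j2229:
zero (s+500): 500 + j2229 → |·| = √(500²+2229²) = √5218441 ≈ 2284.4, ∠ = arctan(2229/500) ≈ 77.36°
pole (s+15): 15 + j2229 → |·| = √(15²+2229²) = √4968666 ≈ 2229.1, ∠ = arctan(2229/15) ≈ 89.61°
pole (s+25): 25 + j2229 → |·| = √(25²+2229²) = √4969066 ≈ 2229.1, ∠ = arctan(2229/25) ≈ 89.36°
pole (s+40): 40 + j2229 → |·| = √(40²+2229²) = √4970041 ≈ 2229.4, ∠ = arctan(2229/40) ≈ 88.97°
|L| = 50 · 2284.4 / 1.1078e+10 ≈ 1.0311e-05
Gain = 20 log₁₀(1.0311e-05) ≈ -99.73 dB
∠L = 77.36° − 267.94° = -190.58° ≡ 169.42° (principal value)

ω = 2155: -99.1 dB, 169.1°; ω = 2229: -99.7 dB, 169.4°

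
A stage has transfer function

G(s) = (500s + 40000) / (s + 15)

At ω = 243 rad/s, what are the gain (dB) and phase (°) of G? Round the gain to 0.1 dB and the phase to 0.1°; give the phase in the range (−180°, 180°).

Substitute s = j243:
Numerator: 500(j243) + 40000 = 40000 + j121500
Denominator: (j243) + 15 = 15 + j243
|N| = √(40000² + 121500²) ≈ 1.2792e+05, ∠N ≈ 71.78°
|D| = √(15² + 243²) ≈ 243.46, ∠D ≈ 86.47°
|G| = 1.2792e+05 / 243.46 ≈ 525.43
Gain = 20 log₁₀(525.43) ≈ 54.41 dB
∠G = 71.78° − 86.47° = -14.69°

54.4 dB, -14.7°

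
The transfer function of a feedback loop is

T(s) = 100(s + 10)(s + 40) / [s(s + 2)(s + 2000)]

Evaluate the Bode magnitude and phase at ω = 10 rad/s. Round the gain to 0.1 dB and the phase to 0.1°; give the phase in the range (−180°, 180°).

At s = jω = j10:
zero (s+10): 10 + j10 → |·| = √(10²+10²) = √200 ≈ 14.142, ∠ = arctan(10/10) ≈ 45.00°
zero (s+40): 40 + j10 → |·| = √(40²+10²) = √1700 ≈ 41.231, ∠ = arctan(10/40) ≈ 14.04°
pole (s+2): 2 + j10 → |·| = √(2²+10²) = √104 ≈ 10.198, ∠ = arctan(10/2) ≈ 78.69°
pole (s+2000): 2000 + j10 → |·| = √(2000²+10²) = √4000100 ≈ 2000, ∠ = arctan(10/2000) ≈ 0.29°
pole at origin: |s| = 10, ∠ = 90.00° (in denominator)
|T| = 100 · 583.09 / 2.0396e+05 ≈ 0.28588
Gain = 20 log₁₀(0.28588) ≈ -10.88 dB
∠T = 59.04° − 168.98° = -109.94°

-10.9 dB, -109.9°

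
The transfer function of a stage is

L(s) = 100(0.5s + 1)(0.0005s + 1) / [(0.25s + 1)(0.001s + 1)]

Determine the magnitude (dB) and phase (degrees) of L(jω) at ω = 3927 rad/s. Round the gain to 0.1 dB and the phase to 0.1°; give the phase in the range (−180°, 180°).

40.7 dB, -12.7°

At ω = 3927 rad/s:
zero (1 + j3927·0.5) = 1 + j1963.5 → |·| ≈ 1963.5, ∠ ≈ 89.97°
zero (1 + j3927·0.0005) = 1 + j1.9635 → |·| ≈ 2.2035, ∠ ≈ 63.01°
pole (1 + j3927·0.25) = 1 + j981.75 → |·| ≈ 981.75, ∠ ≈ 89.94°
pole (1 + j3927·0.001) = 1 + j3.927 → |·| ≈ 4.0523, ∠ ≈ 75.71°
|L| = 100 · 1963.5 · 2.2035 / (981.75 · 4.0523) ≈ 108.75
Gain = 20 log₁₀(108.75) ≈ 40.73 dB
∠L = (89.97° + 63.01°) − (89.94° + 75.71°) = -12.67°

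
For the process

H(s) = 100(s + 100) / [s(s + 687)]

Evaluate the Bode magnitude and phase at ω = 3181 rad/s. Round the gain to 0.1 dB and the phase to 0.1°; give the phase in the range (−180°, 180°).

At s = jω = j3181:
zero (s+100): 100 + j3181 → |·| = √(100²+3181²) = √10128761 ≈ 3182.6, ∠ = arctan(3181/100) ≈ 88.20°
pole (s+687): 687 + j3181 → |·| = √(687²+3181²) = √10590730 ≈ 3254.3, ∠ = arctan(3181/687) ≈ 77.81°
pole at origin: |s| = 3181, ∠ = 90.00° (in denominator)
|H| = 100 · 3182.6 / 1.0352e+07 ≈ 0.030744
Gain = 20 log₁₀(0.030744) ≈ -30.24 dB
∠H = 88.20° − 167.81° = -79.61°

-30.2 dB, -79.6°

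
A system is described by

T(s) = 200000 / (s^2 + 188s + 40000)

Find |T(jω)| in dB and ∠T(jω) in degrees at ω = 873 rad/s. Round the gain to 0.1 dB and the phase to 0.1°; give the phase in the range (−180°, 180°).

At s = jω = j873:
quadratic: (j873)² + 188·j873 + 40000 = -722129 + j164124 → |·| ≈ 7.4055e+05, ∠ ≈ 167.20°
|T| = 200000 / 7.4055e+05 ≈ 0.27007
Gain = 20 log₁₀(0.27007) ≈ -11.37 dB
∠T = 0.00° − 167.20° = -167.20°

-11.4 dB, -167.2°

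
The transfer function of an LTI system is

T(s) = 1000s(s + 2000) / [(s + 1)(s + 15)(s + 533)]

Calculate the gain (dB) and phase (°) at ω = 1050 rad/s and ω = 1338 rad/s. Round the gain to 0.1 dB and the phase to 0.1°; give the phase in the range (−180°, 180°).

ω = 1050: 5.2 dB, -124.5°; ω = 1338: 1.9 dB, -123.8°

At s = jω = j1050:
zero (s+2000): 2000 + j1050 → |·| = √(2000²+1050²) = √5102500 ≈ 2258.9, ∠ = arctan(1050/2000) ≈ 27.70°
zero at origin: s = j1050 → |·| = 1050, ∠ = 90.00°
pole (s+1): 1 + j1050 → |·| = √(1²+1050²) = √1102501 ≈ 1050, ∠ = arctan(1050/1) ≈ 89.95°
pole (s+15): 15 + j1050 → |·| = √(15²+1050²) = √1102725 ≈ 1050.1, ∠ = arctan(1050/15) ≈ 89.18°
pole (s+533): 533 + j1050 → |·| = √(533²+1050²) = √1386589 ≈ 1177.5, ∠ = arctan(1050/533) ≈ 63.09°
|T| = 1000 · 2.3718e+06 / 1.2983e+09 ≈ 1.8269
Gain = 20 log₁₀(1.8269) ≈ 5.23 dB
∠T = 117.70° − 242.22° = -124.52°

At s = jω = j1338:
zero (s+2000): 2000 + j1338 → |·| = √(2000²+1338²) = √5790244 ≈ 2406.3, ∠ = arctan(1338/2000) ≈ 33.78°
zero at origin: s = j1338 → |·| = 1338, ∠ = 90.00°
pole (s+1): 1 + j1338 → |·| = √(1²+1338²) = √1790245 ≈ 1338, ∠ = arctan(1338/1) ≈ 89.96°
pole (s+15): 15 + j1338 → |·| = √(15²+1338²) = √1790469 ≈ 1338.1, ∠ = arctan(1338/15) ≈ 89.36°
pole (s+533): 533 + j1338 → |·| = √(533²+1338²) = √2074333 ≈ 1440.3, ∠ = arctan(1338/533) ≈ 68.28°
|T| = 1000 · 3.2196e+06 / 2.5787e+09 ≈ 1.2485
Gain = 20 log₁₀(1.2485) ≈ 1.93 dB
∠T = 123.78° − 247.60° = -123.82°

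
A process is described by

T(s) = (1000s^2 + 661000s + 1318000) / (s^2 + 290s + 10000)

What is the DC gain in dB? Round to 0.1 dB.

T(0) = 1318000 / 10000 = 131.8
20 log₁₀(131.8) ≈ 42.40 dB

42.4 dB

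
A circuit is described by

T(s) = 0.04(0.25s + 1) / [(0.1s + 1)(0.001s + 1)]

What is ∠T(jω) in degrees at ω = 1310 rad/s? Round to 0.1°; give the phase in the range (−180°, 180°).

At ω = 1310 rad/s:
zero (1 + j1310·0.25) = 1 + j327.5 → |·| ≈ 327.5, ∠ ≈ 89.83°
pole (1 + j1310·0.1) = 1 + j131 → |·| ≈ 131, ∠ ≈ 89.56°
pole (1 + j1310·0.001) = 1 + j1.31 → |·| ≈ 1.6481, ∠ ≈ 52.64°
∠T = (89.83°) − (89.56° + 52.64°) = -52.37°

-52.4°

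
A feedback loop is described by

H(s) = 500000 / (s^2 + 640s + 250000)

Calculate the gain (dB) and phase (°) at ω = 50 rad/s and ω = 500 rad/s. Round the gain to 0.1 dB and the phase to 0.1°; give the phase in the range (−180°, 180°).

At s = jω = j50:
quadratic: (j50)² + 640·j50 + 250000 = 247500 + j32000 → |·| ≈ 2.4956e+05, ∠ ≈ 7.37°
|H| = 500000 / 2.4956e+05 ≈ 2.0035
Gain = 20 log₁₀(2.0035) ≈ 6.04 dB
∠H = 0.00° − 7.37° = -7.37°

At s = jω = j500:
quadratic: (j500)² + 640·j500 + 250000 = 0 + j320000 → |·| ≈ 3.2e+05, ∠ ≈ 90.00°
|H| = 500000 / 3.2e+05 ≈ 1.5625
Gain = 20 log₁₀(1.5625) ≈ 3.88 dB
∠H = 0.00° − 90.00° = -90.00°

ω = 50: 6.0 dB, -7.4°; ω = 500: 3.9 dB, -90.0°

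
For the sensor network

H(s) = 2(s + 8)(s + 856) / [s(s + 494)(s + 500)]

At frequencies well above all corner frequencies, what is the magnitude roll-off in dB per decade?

-20 dB/decade

Each pole contributes −20 dB/decade at high frequency; each zero contributes +20 dB/decade.
Net: 2 zero(s) − 3 pole(s) → -20 dB/decade.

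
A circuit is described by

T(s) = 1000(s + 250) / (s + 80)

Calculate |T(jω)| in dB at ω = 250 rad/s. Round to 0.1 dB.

At s = jω = j250:
zero (s+250): 250 + j250 → |·| = √(250²+250²) = √125000 ≈ 353.55, ∠ = arctan(250/250) ≈ 45.00°
pole (s+80): 80 + j250 → |·| = √(80²+250²) = √68900 ≈ 262.49, ∠ = arctan(250/80) ≈ 72.26°
|T| = 1000 · 353.55 / 262.49 ≈ 1346.9
Gain = 20 log₁₀(1346.9) ≈ 62.59 dB

62.6 dB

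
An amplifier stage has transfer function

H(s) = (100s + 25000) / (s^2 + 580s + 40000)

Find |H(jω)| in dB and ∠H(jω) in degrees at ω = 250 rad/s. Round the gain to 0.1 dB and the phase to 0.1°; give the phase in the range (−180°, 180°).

Substitute s = j250:
Numerator: 100(j250) + 25000 = 25000 + j25000
Denominator: (j250)^2 + 580(j250) + 40000 = -22500 + j145000
|N| = √(25000² + 25000²) ≈ 35355, ∠N ≈ 45.00°
|D| = √(22500² + 145000²) ≈ 1.4674e+05, ∠D ≈ 98.82°
|H| = 35355 / 1.4674e+05 ≈ 0.24094
Gain = 20 log₁₀(0.24094) ≈ -12.36 dB
∠H = 45.00° − 98.82° = -53.82°

-12.4 dB, -53.8°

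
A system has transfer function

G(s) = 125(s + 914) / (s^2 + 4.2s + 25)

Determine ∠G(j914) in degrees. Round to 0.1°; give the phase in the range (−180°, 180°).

At s = jω = j914:
zero (s+914): 914 + j914 → |·| = √(914²+914²) = √1670792 ≈ 1292.6, ∠ = arctan(914/914) ≈ 45.00°
quadratic: (j914)² + 4.2·j914 + 25 = -835371 + j3838.8 → |·| ≈ 8.3538e+05, ∠ ≈ 179.74°
∠G = 45.00° − 179.74° = -134.74°

-134.7°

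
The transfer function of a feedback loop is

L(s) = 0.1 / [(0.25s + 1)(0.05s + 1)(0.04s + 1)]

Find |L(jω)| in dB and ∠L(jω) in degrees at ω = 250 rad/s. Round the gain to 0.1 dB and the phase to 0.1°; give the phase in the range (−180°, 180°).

At ω = 250 rad/s:
pole (1 + j250·0.25) = 1 + j62.5 → |·| ≈ 62.508, ∠ ≈ 89.08°
pole (1 + j250·0.05) = 1 + j12.5 → |·| ≈ 12.54, ∠ ≈ 85.43°
pole (1 + j250·0.04) = 1 + j10 → |·| ≈ 10.05, ∠ ≈ 84.29°
|L| = 0.1 · 1 / (62.508 · 12.54 · 10.05) ≈ 1.2694e-05
Gain = 20 log₁₀(1.2694e-05) ≈ -97.93 dB
∠L = (0°) − (89.08° + 85.43° + 84.29°) = -258.80° ≡ 101.20° (principal value)

-97.9 dB, 101.2°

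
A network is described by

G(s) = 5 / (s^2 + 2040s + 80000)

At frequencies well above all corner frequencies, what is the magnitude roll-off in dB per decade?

-40 dB/decade

Each pole contributes −20 dB/decade at high frequency; each zero contributes +20 dB/decade.
Net: 0 zero(s) − 2 pole(s) → -40 dB/decade.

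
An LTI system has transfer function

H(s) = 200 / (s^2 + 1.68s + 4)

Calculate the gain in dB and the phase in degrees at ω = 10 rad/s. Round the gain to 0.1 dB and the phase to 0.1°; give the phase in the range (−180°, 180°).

At s = jω = j10:
quadratic: (j10)² + 1.68·j10 + 4 = -96 + j16.8 → |·| ≈ 97.459, ∠ ≈ 170.07°
|H| = 200 / 97.459 ≈ 2.0521
Gain = 20 log₁₀(2.0521) ≈ 6.24 dB
∠H = 0.00° − 170.07° = -170.07°

6.2 dB, -170.1°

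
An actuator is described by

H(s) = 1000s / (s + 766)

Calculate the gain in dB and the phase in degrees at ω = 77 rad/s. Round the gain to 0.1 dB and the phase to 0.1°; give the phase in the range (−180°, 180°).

40.0 dB, 84.3°

At s = jω = j77:
zero at origin: s = j77 → |·| = 77, ∠ = 90.00°
pole (s+766): 766 + j77 → |·| = √(766²+77²) = √592685 ≈ 769.86, ∠ = arctan(77/766) ≈ 5.74°
|H| = 1000 · 77 / 769.86 ≈ 100.02
Gain = 20 log₁₀(100.02) ≈ 40.00 dB
∠H = 90.00° − 5.74° = 84.26°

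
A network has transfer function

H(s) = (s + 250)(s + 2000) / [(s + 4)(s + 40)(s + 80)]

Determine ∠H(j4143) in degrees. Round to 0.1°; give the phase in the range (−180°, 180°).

-117.5°

At s = jω = j4143:
zero (s+250): 250 + j4143 → |·| = √(250²+4143²) = √17226949 ≈ 4150.5, ∠ = arctan(4143/250) ≈ 86.55°
zero (s+2000): 2000 + j4143 → |·| = √(2000²+4143²) = √21164449 ≈ 4600.5, ∠ = arctan(4143/2000) ≈ 64.23°
pole (s+4): 4 + j4143 → |·| = √(4²+4143²) = √17164465 ≈ 4143, ∠ = arctan(4143/4) ≈ 89.94°
pole (s+40): 40 + j4143 → |·| = √(40²+4143²) = √17166049 ≈ 4143.2, ∠ = arctan(4143/40) ≈ 89.45°
pole (s+80): 80 + j4143 → |·| = √(80²+4143²) = √17170849 ≈ 4143.8, ∠ = arctan(4143/80) ≈ 88.89°
∠H = 150.78° − 268.28° = -117.50°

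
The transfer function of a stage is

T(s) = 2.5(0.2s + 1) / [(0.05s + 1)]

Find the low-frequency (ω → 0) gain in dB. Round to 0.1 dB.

8.0 dB

T(0) = 2.5 · 1 / 1 = 2.5
20 log₁₀(2.5) ≈ 7.96 dB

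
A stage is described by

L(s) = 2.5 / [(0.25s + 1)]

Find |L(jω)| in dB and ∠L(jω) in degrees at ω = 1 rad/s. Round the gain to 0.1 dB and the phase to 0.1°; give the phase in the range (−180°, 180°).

At ω = 1 rad/s:
pole (1 + j1·0.25) = 1 + j0.25 → |·| ≈ 1.0308, ∠ ≈ 14.04°
|L| = 2.5 · 1 / (1.0308) ≈ 2.4253
Gain = 20 log₁₀(2.4253) ≈ 7.70 dB
∠L = (0°) − (14.04°) = -14.04°

7.7 dB, -14.0°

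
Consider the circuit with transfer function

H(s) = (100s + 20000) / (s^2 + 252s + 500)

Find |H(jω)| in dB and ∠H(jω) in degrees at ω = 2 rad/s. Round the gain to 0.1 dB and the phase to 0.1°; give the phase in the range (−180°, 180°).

29.0 dB, -44.9°

Substitute s = j2:
Numerator: 100(j2) + 20000 = 20000 + j200
Denominator: (j2)^2 + 252(j2) + 500 = 496 + j504
|N| = √(20000² + 200²) ≈ 20001, ∠N ≈ 0.57°
|D| = √(496² + 504²) ≈ 707.13, ∠D ≈ 45.46°
|H| = 20001 / 707.13 ≈ 28.285
Gain = 20 log₁₀(28.285) ≈ 29.03 dB
∠H = 0.57° − 45.46° = -44.89°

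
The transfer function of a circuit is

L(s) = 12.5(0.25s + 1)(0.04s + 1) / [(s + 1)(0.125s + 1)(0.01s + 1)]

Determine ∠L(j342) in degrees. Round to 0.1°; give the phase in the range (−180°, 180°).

-77.0°

At ω = 342 rad/s:
zero (1 + j342·0.25) = 1 + j85.5 → |·| ≈ 85.506, ∠ ≈ 89.33°
zero (1 + j342·0.04) = 1 + j13.68 → |·| ≈ 13.717, ∠ ≈ 85.82°
pole (1 + j342·1) = 1 + j342 → |·| ≈ 342, ∠ ≈ 89.83°
pole (1 + j342·0.125) = 1 + j42.75 → |·| ≈ 42.762, ∠ ≈ 88.66°
pole (1 + j342·0.01) = 1 + j3.42 → |·| ≈ 3.5632, ∠ ≈ 73.70°
∠L = (89.33° + 85.82°) − (89.83° + 88.66° + 73.70°) = -77.04°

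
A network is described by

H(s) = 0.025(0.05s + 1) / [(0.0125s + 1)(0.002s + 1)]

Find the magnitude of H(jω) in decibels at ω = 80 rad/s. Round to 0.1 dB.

-22.9 dB

At ω = 80 rad/s:
zero (1 + j80·0.05) = 1 + j4 → |·| ≈ 4.1231, ∠ ≈ 75.96°
pole (1 + j80·0.0125) = 1 + j1 → |·| ≈ 1.4142, ∠ ≈ 45.00°
pole (1 + j80·0.002) = 1 + j0.16 → |·| ≈ 1.0127, ∠ ≈ 9.09°
|H| = 0.025 · 4.1231 / (1.4142 · 1.0127) ≈ 0.071973
Gain = 20 log₁₀(0.071973) ≈ -22.86 dB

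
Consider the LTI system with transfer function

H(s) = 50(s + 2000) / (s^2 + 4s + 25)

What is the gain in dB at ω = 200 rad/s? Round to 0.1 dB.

At s = jω = j200:
zero (s+2000): 2000 + j200 → |·| = √(2000²+200²) = √4040000 ≈ 2010, ∠ = arctan(200/2000) ≈ 5.71°
quadratic: (j200)² + 4·j200 + 25 = -39975 + j800 → |·| ≈ 39983, ∠ ≈ 178.85°
|H| = 50 · 2010 / 39983 ≈ 2.5136
Gain = 20 log₁₀(2.5136) ≈ 8.01 dB

8.0 dB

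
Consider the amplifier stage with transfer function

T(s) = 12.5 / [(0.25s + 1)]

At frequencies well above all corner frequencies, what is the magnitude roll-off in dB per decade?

Each pole contributes −20 dB/decade at high frequency; each zero contributes +20 dB/decade.
Net: 0 zero(s) − 1 pole(s) → -20 dB/decade.

-20 dB/decade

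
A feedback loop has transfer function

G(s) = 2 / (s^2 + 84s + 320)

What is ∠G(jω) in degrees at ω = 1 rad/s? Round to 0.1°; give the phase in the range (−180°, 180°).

Substitute s = j1:
Numerator: 2 = 2 + j0
Denominator: (j1)^2 + 84(j1) + 320 = 319 + j84
|N| = √(2² + 0²) ≈ 2, ∠N ≈ 0.00°
|D| = √(319² + 84²) ≈ 329.87, ∠D ≈ 14.75°
∠G = 0.00° − 14.75° = -14.75°

-14.8°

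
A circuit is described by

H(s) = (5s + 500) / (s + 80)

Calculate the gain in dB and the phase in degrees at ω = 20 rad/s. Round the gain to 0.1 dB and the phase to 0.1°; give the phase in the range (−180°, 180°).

15.8 dB, -2.7°

Substitute s = j20:
Numerator: 5(j20) + 500 = 500 + j100
Denominator: (j20) + 80 = 80 + j20
|N| = √(500² + 100²) ≈ 509.9, ∠N ≈ 11.31°
|D| = √(80² + 20²) ≈ 82.462, ∠D ≈ 14.04°
|H| = 509.9 / 82.462 ≈ 6.1835
Gain = 20 log₁₀(6.1835) ≈ 15.82 dB
∠H = 11.31° − 14.04° = -2.73°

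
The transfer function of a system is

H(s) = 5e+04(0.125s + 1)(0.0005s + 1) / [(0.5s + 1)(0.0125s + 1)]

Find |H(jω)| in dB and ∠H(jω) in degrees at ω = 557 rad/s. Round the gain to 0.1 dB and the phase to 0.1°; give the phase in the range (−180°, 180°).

At ω = 557 rad/s:
zero (1 + j557·0.125) = 1 + j69.625 → |·| ≈ 69.632, ∠ ≈ 89.18°
zero (1 + j557·0.0005) = 1 + j0.2785 → |·| ≈ 1.0381, ∠ ≈ 15.56°
pole (1 + j557·0.5) = 1 + j278.5 → |·| ≈ 278.5, ∠ ≈ 89.79°
pole (1 + j557·0.0125) = 1 + j6.9625 → |·| ≈ 7.0339, ∠ ≈ 81.83°
|H| = 5e+04 · 69.632 · 1.0381 / (278.5 · 7.0339) ≈ 1845
Gain = 20 log₁₀(1845) ≈ 65.32 dB
∠H = (89.18° + 15.56°) − (89.79° + 81.83°) = -66.88°

65.3 dB, -66.9°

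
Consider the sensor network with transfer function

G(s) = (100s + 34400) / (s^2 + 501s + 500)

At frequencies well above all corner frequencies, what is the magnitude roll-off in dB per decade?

-20 dB/decade

Each pole contributes −20 dB/decade at high frequency; each zero contributes +20 dB/decade.
Net: 1 zero(s) − 2 pole(s) → -20 dB/decade.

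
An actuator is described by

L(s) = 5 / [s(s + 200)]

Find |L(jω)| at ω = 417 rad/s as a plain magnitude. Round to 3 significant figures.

At s = jω = j417:
pole (s+200): 200 + j417 → |·| = √(200²+417²) = √213889 ≈ 462.48, ∠ = arctan(417/200) ≈ 64.38°
pole at origin: |s| = 417, ∠ = 90.00° (in denominator)
|L| = 5 / 1.9285e+05 ≈ 2.5927e-05

2.59e-05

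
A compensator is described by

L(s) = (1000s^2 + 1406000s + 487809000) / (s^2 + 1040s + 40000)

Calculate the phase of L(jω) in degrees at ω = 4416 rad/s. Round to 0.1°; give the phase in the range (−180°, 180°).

-4.8°

Substitute s = j4416:
Numerator: 1000(j4416)^2 + 1406000(j4416) + 487809000 = -19013247000 + j6208896000
Denominator: (j4416)^2 + 1040(j4416) + 40000 = -19461056 + j4592640
|N| = √(19013247000² + 6208896000²) ≈ 2.0001e+10, ∠N ≈ 161.92°
|D| = √(19461056² + 4592640²) ≈ 1.9996e+07, ∠D ≈ 166.72°
∠L = 161.92° − 166.72° = -4.80°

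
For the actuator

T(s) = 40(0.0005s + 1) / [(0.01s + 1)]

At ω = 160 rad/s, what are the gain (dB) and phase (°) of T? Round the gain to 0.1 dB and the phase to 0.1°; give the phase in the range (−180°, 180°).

At ω = 160 rad/s:
zero (1 + j160·0.0005) = 1 + j0.08 → |·| ≈ 1.0032, ∠ ≈ 4.57°
pole (1 + j160·0.01) = 1 + j1.6 → |·| ≈ 1.8868, ∠ ≈ 57.99°
|T| = 40 · 1.0032 / (1.8868) ≈ 21.268
Gain = 20 log₁₀(21.268) ≈ 26.55 dB
∠T = (4.57°) − (57.99°) = -53.42°

26.6 dB, -53.4°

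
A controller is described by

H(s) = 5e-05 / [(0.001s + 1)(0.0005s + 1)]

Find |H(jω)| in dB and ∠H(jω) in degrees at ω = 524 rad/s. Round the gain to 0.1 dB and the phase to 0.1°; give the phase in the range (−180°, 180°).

-87.4 dB, -42.3°

At ω = 524 rad/s:
pole (1 + j524·0.001) = 1 + j0.524 → |·| ≈ 1.129, ∠ ≈ 27.65°
pole (1 + j524·0.0005) = 1 + j0.262 → |·| ≈ 1.0338, ∠ ≈ 14.68°
|H| = 5e-05 · 1 / (1.129 · 1.0338) ≈ 4.2839e-05
Gain = 20 log₁₀(4.2839e-05) ≈ -87.36 dB
∠H = (0°) − (27.65° + 14.68°) = -42.33°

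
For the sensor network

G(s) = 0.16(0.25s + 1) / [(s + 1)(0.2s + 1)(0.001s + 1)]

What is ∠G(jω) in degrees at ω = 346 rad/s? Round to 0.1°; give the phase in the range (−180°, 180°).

-108.8°

At ω = 346 rad/s:
zero (1 + j346·0.25) = 1 + j86.5 → |·| ≈ 86.506, ∠ ≈ 89.34°
pole (1 + j346·1) = 1 + j346 → |·| ≈ 346, ∠ ≈ 89.83°
pole (1 + j346·0.2) = 1 + j69.2 → |·| ≈ 69.207, ∠ ≈ 89.17°
pole (1 + j346·0.001) = 1 + j0.346 → |·| ≈ 1.0582, ∠ ≈ 19.09°
∠G = (89.34°) − (89.83° + 89.17° + 19.09°) = -108.75°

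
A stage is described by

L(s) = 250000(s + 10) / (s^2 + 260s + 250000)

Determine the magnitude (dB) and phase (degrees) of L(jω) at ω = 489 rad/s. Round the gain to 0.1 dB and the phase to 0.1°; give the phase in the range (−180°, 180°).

At s = jω = j489:
zero (s+10): 10 + j489 → |·| = √(10²+489²) = √239221 ≈ 489.1, ∠ = arctan(489/10) ≈ 88.83°
quadratic: (j489)² + 260·j489 + 250000 = 10879 + j127140 → |·| ≈ 1.276e+05, ∠ ≈ 85.11°
|L| = 250000 · 489.1 / 1.276e+05 ≈ 958.27
Gain = 20 log₁₀(958.27) ≈ 59.63 dB
∠L = 88.83° − 85.11° = 3.72°

59.6 dB, 3.7°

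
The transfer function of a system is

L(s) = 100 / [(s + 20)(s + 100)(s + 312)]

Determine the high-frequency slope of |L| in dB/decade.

Each pole contributes −20 dB/decade at high frequency; each zero contributes +20 dB/decade.
Net: 0 zero(s) − 3 pole(s) → -60 dB/decade.

-60 dB/decade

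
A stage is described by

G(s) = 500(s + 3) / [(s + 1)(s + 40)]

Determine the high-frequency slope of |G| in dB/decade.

-20 dB/decade

Each pole contributes −20 dB/decade at high frequency; each zero contributes +20 dB/decade.
Net: 1 zero(s) − 2 pole(s) → -20 dB/decade.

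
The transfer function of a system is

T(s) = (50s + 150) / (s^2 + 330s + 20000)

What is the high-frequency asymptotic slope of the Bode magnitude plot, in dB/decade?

-20 dB/decade

Each pole contributes −20 dB/decade at high frequency; each zero contributes +20 dB/decade.
Net: 1 zero(s) − 2 pole(s) → -20 dB/decade.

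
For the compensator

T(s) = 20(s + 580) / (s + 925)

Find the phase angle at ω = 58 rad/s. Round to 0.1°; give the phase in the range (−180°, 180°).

2.1°

At s = jω = j58:
zero (s+580): 580 + j58 → |·| = √(580²+58²) = √339764 ≈ 582.89, ∠ = arctan(58/580) ≈ 5.71°
pole (s+925): 925 + j58 → |·| = √(925²+58²) = √858989 ≈ 926.82, ∠ = arctan(58/925) ≈ 3.59°
∠T = 5.71° − 3.59° = 2.12°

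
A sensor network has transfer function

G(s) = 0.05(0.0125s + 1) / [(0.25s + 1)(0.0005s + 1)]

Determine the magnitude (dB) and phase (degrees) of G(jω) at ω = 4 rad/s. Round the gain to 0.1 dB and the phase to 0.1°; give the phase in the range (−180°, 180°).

At ω = 4 rad/s:
zero (1 + j4·0.0125) = 1 + j0.05 → |·| ≈ 1.0012, ∠ ≈ 2.86°
pole (1 + j4·0.25) = 1 + j1 → |·| ≈ 1.4142, ∠ ≈ 45.00°
pole (1 + j4·0.0005) = 1 + j0.002 → |·| ≈ 1, ∠ ≈ 0.11°
|G| = 0.05 · 1.0012 / (1.4142 · 1) ≈ 0.035398
Gain = 20 log₁₀(0.035398) ≈ -29.02 dB
∠G = (2.86°) − (45.00° + 0.11°) = -42.25°

-29.0 dB, -42.3°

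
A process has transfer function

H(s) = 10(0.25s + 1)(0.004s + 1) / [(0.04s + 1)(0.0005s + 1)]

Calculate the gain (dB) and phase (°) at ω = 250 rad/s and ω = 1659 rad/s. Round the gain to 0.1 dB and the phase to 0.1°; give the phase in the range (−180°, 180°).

At ω = 250 rad/s:
zero (1 + j250·0.25) = 1 + j62.5 → |·| ≈ 62.508, ∠ ≈ 89.08°
zero (1 + j250·0.004) = 1 + j1 → |·| ≈ 1.4142, ∠ ≈ 45.00°
pole (1 + j250·0.04) = 1 + j10 → |·| ≈ 10.05, ∠ ≈ 84.29°
pole (1 + j250·0.0005) = 1 + j0.125 → |·| ≈ 1.0078, ∠ ≈ 7.13°
|H| = 10 · 62.508 · 1.4142 / (10.05 · 1.0078) ≈ 87.278
Gain = 20 log₁₀(87.278) ≈ 38.82 dB
∠H = (89.08° + 45.00°) − (84.29° + 7.13°) = 42.66°

At ω = 1659 rad/s:
zero (1 + j1659·0.25) = 1 + j414.75 → |·| ≈ 414.75, ∠ ≈ 89.86°
zero (1 + j1659·0.004) = 1 + j6.636 → |·| ≈ 6.7109, ∠ ≈ 81.43°
pole (1 + j1659·0.04) = 1 + j66.36 → |·| ≈ 66.368, ∠ ≈ 89.14°
pole (1 + j1659·0.0005) = 1 + j0.8295 → |·| ≈ 1.2993, ∠ ≈ 39.68°
|H| = 10 · 414.75 · 6.7109 / (66.368 · 1.2993) ≈ 322.77
Gain = 20 log₁₀(322.77) ≈ 50.18 dB
∠H = (89.86° + 81.43°) − (89.14° + 39.68°) = 42.47°

ω = 250: 38.8 dB, 42.7°; ω = 1659: 50.2 dB, 42.5°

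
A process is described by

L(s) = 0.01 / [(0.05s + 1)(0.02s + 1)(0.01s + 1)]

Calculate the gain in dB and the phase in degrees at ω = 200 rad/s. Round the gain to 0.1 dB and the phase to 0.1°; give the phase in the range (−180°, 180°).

-79.3 dB, 136.3°

At ω = 200 rad/s:
pole (1 + j200·0.05) = 1 + j10 → |·| ≈ 10.05, ∠ ≈ 84.29°
pole (1 + j200·0.02) = 1 + j4 → |·| ≈ 4.1231, ∠ ≈ 75.96°
pole (1 + j200·0.01) = 1 + j2 → |·| ≈ 2.2361, ∠ ≈ 63.43°
|L| = 0.01 · 1 / (10.05 · 4.1231 · 2.2361) ≈ 0.00010792
Gain = 20 log₁₀(0.00010792) ≈ -79.34 dB
∠L = (0°) − (84.29° + 75.96° + 63.43°) = -223.68° ≡ 136.32° (principal value)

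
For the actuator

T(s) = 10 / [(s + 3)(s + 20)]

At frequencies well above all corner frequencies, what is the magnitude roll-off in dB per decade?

Each pole contributes −20 dB/decade at high frequency; each zero contributes +20 dB/decade.
Net: 0 zero(s) − 2 pole(s) → -40 dB/decade.

-40 dB/decade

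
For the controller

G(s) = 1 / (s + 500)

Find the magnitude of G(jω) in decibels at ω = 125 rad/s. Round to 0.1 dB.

-54.2 dB

Substitute s = j125:
Numerator: 1 = 1 + j0
Denominator: (j125) + 500 = 500 + j125
|N| = √(1² + 0²) ≈ 1, ∠N ≈ 0.00°
|D| = √(500² + 125²) ≈ 515.39, ∠D ≈ 14.04°
|G| = 1 / 515.39 ≈ 0.0019403
Gain = 20 log₁₀(0.0019403) ≈ -54.24 dB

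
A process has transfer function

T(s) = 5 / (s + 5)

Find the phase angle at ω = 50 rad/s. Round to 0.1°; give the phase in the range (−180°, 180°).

Substitute s = j50:
Numerator: 5 = 5 + j0
Denominator: (j50) + 5 = 5 + j50
|N| = √(5² + 0²) ≈ 5, ∠N ≈ 0.00°
|D| = √(5² + 50²) ≈ 50.249, ∠D ≈ 84.29°
∠T = 0.00° − 84.29° = -84.29°

-84.3°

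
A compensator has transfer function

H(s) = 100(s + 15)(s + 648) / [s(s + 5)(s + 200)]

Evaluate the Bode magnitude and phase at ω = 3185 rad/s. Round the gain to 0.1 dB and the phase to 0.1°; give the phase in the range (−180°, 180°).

At s = jω = j3185:
zero (s+15): 15 + j3185 → |·| = √(15²+3185²) = √10144450 ≈ 3185, ∠ = arctan(3185/15) ≈ 89.73°
zero (s+648): 648 + j3185 → |·| = √(648²+3185²) = √10564129 ≈ 3250.3, ∠ = arctan(3185/648) ≈ 78.50°
pole (s+5): 5 + j3185 → |·| = √(5²+3185²) = √10144250 ≈ 3185, ∠ = arctan(3185/5) ≈ 89.91°
pole (s+200): 200 + j3185 → |·| = √(200²+3185²) = √10184225 ≈ 3191.3, ∠ = arctan(3185/200) ≈ 86.41°
pole at origin: |s| = 3185, ∠ = 90.00° (in denominator)
|H| = 100 · 1.0352e+07 / 3.2373e+10 ≈ 0.031977
Gain = 20 log₁₀(0.031977) ≈ -29.90 dB
∠H = 168.23° − 266.32° = -98.09°

-29.9 dB, -98.1°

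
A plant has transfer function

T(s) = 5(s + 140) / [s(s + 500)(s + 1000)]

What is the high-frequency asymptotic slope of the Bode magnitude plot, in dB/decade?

Each pole contributes −20 dB/decade at high frequency; each zero contributes +20 dB/decade.
Net: 1 zero(s) − 3 pole(s) → -40 dB/decade.

-40 dB/decade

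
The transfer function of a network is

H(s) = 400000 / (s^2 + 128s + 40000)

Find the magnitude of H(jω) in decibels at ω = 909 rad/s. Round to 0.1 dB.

At s = jω = j909:
quadratic: (j909)² + 128·j909 + 40000 = -786281 + j116352 → |·| ≈ 7.9484e+05, ∠ ≈ 171.58°
|H| = 400000 / 7.9484e+05 ≈ 0.50325
Gain = 20 log₁₀(0.50325) ≈ -5.96 dB

-6.0 dB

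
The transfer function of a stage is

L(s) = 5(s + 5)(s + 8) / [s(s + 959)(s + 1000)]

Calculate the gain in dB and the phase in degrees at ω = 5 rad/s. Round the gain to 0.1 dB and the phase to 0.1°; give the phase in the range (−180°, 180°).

-83.2 dB, -13.6°

At s = jω = j5:
zero (s+5): 5 + j5 → |·| = √(5²+5²) = √50 ≈ 7.0711, ∠ = arctan(5/5) ≈ 45.00°
zero (s+8): 8 + j5 → |·| = √(8²+5²) = √89 ≈ 9.434, ∠ = arctan(5/8) ≈ 32.01°
pole (s+959): 959 + j5 → |·| = √(959²+5²) = √919706 ≈ 959.01, ∠ = arctan(5/959) ≈ 0.30°
pole (s+1000): 1000 + j5 → |·| = √(1000²+5²) = √1000025 ≈ 1000, ∠ = arctan(5/1000) ≈ 0.29°
pole at origin: |s| = 5, ∠ = 90.00° (in denominator)
|L| = 5 · 66.709 / 4.795e+06 ≈ 6.9561e-05
Gain = 20 log₁₀(6.9561e-05) ≈ -83.15 dB
∠L = 77.01° − 90.59° = -13.58°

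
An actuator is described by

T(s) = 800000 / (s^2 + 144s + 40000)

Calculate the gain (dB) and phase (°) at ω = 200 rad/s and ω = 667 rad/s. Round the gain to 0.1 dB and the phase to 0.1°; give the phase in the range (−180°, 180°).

At s = jω = j200:
quadratic: (j200)² + 144·j200 + 40000 = 0 + j28800 → |·| ≈ 28800, ∠ ≈ 90.00°
|T| = 800000 / 28800 ≈ 27.778
Gain = 20 log₁₀(27.778) ≈ 28.87 dB
∠T = 0.00° − 90.00° = -90.00°

At s = jω = j667:
quadratic: (j667)² + 144·j667 + 40000 = -404889 + j96048 → |·| ≈ 4.1613e+05, ∠ ≈ 166.65°
|T| = 800000 / 4.1613e+05 ≈ 1.9225
Gain = 20 log₁₀(1.9225) ≈ 5.68 dB
∠T = 0.00° − 166.65° = -166.65°

ω = 200: 28.9 dB, -90.0°; ω = 667: 5.7 dB, -166.7°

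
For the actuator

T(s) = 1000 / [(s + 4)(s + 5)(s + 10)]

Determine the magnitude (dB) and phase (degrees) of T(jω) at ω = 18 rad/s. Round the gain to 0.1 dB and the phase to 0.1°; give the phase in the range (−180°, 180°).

At s = jω = j18:
pole (s+4): 4 + j18 → |·| = √(4²+18²) = √340 ≈ 18.439, ∠ = arctan(18/4) ≈ 77.47°
pole (s+5): 5 + j18 → |·| = √(5²+18²) = √349 ≈ 18.682, ∠ = arctan(18/5) ≈ 74.48°
pole (s+10): 10 + j18 → |·| = √(10²+18²) = √424 ≈ 20.591, ∠ = arctan(18/10) ≈ 60.95°
|T| = 1000 / 7093.1 ≈ 0.14098
Gain = 20 log₁₀(0.14098) ≈ -17.02 dB
∠T = 0.00° − 212.90° = -212.90° ≡ 147.10° (principal value)

-17.0 dB, 147.1°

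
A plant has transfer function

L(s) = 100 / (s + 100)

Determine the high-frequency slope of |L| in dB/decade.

Each pole contributes −20 dB/decade at high frequency; each zero contributes +20 dB/decade.
Net: 0 zero(s) − 1 pole(s) → -20 dB/decade.

-20 dB/decade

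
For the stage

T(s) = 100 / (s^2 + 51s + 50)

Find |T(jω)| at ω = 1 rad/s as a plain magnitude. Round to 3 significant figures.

Substitute s = j1:
Numerator: 100 = 100 + j0
Denominator: (j1)^2 + 51(j1) + 50 = 49 + j51
|N| = √(100² + 0²) ≈ 100, ∠N ≈ 0.00°
|D| = √(49² + 51²) ≈ 70.725, ∠D ≈ 46.15°
|T| = 100 / 70.725 ≈ 1.4139

1.41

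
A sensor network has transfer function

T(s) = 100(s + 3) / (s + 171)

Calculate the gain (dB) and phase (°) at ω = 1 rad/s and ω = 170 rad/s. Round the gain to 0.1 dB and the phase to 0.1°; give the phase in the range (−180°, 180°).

At s = jω = j1:
zero (s+3): 3 + j1 → |·| = √(3²+1²) = √10 ≈ 3.1623, ∠ = arctan(1/3) ≈ 18.43°
pole (s+171): 171 + j1 → |·| = √(171²+1²) = √29242 ≈ 171, ∠ = arctan(1/171) ≈ 0.34°
|T| = 100 · 3.1623 / 171 ≈ 1.8493
Gain = 20 log₁₀(1.8493) ≈ 5.34 dB
∠T = 18.43° − 0.34° = 18.09°

At s = jω = j170:
zero (s+3): 3 + j170 → |·| = √(3²+170²) = √28909 ≈ 170.03, ∠ = arctan(170/3) ≈ 88.99°
pole (s+171): 171 + j170 → |·| = √(171²+170²) = √58141 ≈ 241.12, ∠ = arctan(170/171) ≈ 44.83°
|T| = 100 · 170.03 / 241.12 ≈ 70.517
Gain = 20 log₁₀(70.517) ≈ 36.97 dB
∠T = 88.99° − 44.83° = 44.16°

ω = 1: 5.3 dB, 18.1°; ω = 170: 37.0 dB, 44.2°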